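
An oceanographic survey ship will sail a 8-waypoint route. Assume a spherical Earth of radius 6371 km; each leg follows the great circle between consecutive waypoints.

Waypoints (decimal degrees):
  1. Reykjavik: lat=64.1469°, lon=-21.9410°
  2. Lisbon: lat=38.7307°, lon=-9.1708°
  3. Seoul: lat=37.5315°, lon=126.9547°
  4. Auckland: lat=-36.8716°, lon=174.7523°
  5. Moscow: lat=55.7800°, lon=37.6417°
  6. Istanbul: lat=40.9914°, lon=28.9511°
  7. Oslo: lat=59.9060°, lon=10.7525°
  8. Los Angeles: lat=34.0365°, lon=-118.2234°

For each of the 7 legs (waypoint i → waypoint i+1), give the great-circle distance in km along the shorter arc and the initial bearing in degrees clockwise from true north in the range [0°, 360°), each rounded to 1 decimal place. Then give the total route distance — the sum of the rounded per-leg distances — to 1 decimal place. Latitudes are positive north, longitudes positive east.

Leg 1: φ1=1.1195746, φ2=0.6759782, Δφ=-0.4435964, Δλ=0.2228820 rad; a=sin²(Δφ/2)+cosφ1·cosφ2·sin²(Δλ/2)=0.0526001874; c=2·atan2(√a, √(1-a))=0.462814126; dist=6371·c=2948.589 ≈ 2948.6 km; running total=2948.6 km
Leg 1 bearing: y=sinΔλ·cosφ2=0.17243326, x=cosφ1·sinφ2-sinφ1·cosφ2·cosΔλ=-0.41182569; θ=atan2(y, x)=157.2807° ≈ 157.3°
Leg 2: φ1=0.6759782, φ2=0.6550482, Δφ=-0.0209300, Δλ=2.3758382 rad; a=sin²(Δφ/2)+cosφ1·cosφ2·sin²(Δλ/2)=0.5323972281; c=2·atan2(√a, √(1-a))=1.635636207; dist=6371·c=10420.638 ≈ 10420.6 km; running total=13369.2 km
Leg 2 bearing: y=sinΔλ·cosφ2=0.54962614, x=cosφ1·sinφ2-sinφ1·cosφ2·cosΔλ=0.83289422; θ=atan2(y, x)=33.4208° ≈ 33.4°
Leg 3: φ1=0.6550482, φ2=-0.6435308, Δφ=-1.2985791, Δλ=0.8342255 rad; a=sin²(Δφ/2)+cosφ1·cosφ2·sin²(Δλ/2)=0.4696866458; c=2·atan2(√a, √(1-a))=1.510132417; dist=6371·c=9621.054 ≈ 9621.1 km; running total=22990.3 km
Leg 3 bearing: y=sinΔλ·cosφ2=0.59260796, x=cosφ1·sinφ2-sinφ1·cosφ2·cosΔλ=-0.80320620; θ=atan2(y, x)=143.5800° ≈ 143.6°
Leg 4: φ1=-0.6435308, φ2=0.9735447, Δφ=1.6170755, Δλ=-2.3930314 rad; a=sin²(Δφ/2)+cosφ1·cosφ2·sin²(Δλ/2)=0.9128844373; c=2·atan2(√a, √(1-a))=2.542360401; dist=6371·c=16197.378 ≈ 16197.4 km; running total=39187.7 km
Leg 4 bearing: y=sinΔλ·cosφ2=-0.38274217, x=cosφ1·sinφ2-sinφ1·cosφ2·cosΔλ=0.41426344; θ=atan2(y, x)=-42.7352° <0 so +360° → 317.2648° ≈ 317.3°
Leg 5: φ1=0.9735447, φ2=0.7154349, Δφ=-0.2581098, Δλ=-0.1516796 rad; a=sin²(Δφ/2)+cosφ1·cosφ2·sin²(Δλ/2)=0.0189997128; c=2·atan2(√a, √(1-a))=0.276559411; dist=6371·c=1761.960 ≈ 1762.0 km; running total=40949.7 km
Leg 5 bearing: y=sinΔλ·cosφ2=-0.11405047, x=cosφ1·sinφ2-sinφ1·cosφ2·cosΔλ=-0.24808745; θ=atan2(y, x)=-155.3109° <0 so +360° → 204.6891° ≈ 204.7°
Leg 6: φ1=0.7154349, φ2=1.0455569, Δφ=0.3301220, Δλ=-0.3176255 rad; a=sin²(Δφ/2)+cosφ1·cosφ2·sin²(Δλ/2)=0.0364643495; c=2·atan2(√a, √(1-a))=0.384272782; dist=6371·c=2448.202 ≈ 2448.2 km; running total=43397.9 km
Leg 6 bearing: y=sinΔλ·cosφ2=-0.15659938, x=cosφ1·sinφ2-sinφ1·cosφ2·cosΔλ=0.34061039; θ=atan2(y, x)=-24.6911° <0 so +360° → 335.3089° ≈ 335.3°
Leg 7: φ1=1.0455569, φ2=0.5940490, Δφ=-0.4515080, Δλ=-2.2510541 rad; a=sin²(Δφ/2)+cosφ1·cosφ2·sin²(Δλ/2)=0.3885424968; c=2·atan2(√a, √(1-a))=1.345992626; dist=6371·c=8575.319 ≈ 8575.3 km; running total=51973.2 km
Leg 7 bearing: y=sinΔλ·cosφ2=-0.64422553, x=cosφ1·sinφ2-sinφ1·cosφ2·cosΔλ=0.73162994; θ=atan2(y, x)=-41.3650° <0 so +360° → 318.6350° ≈ 318.6°

Leg 1: dist=2948.6 km, bearing=157.3°
Leg 2: dist=10420.6 km, bearing=33.4°
Leg 3: dist=9621.1 km, bearing=143.6°
Leg 4: dist=16197.4 km, bearing=317.3°
Leg 5: dist=1762.0 km, bearing=204.7°
Leg 6: dist=2448.2 km, bearing=335.3°
Leg 7: dist=8575.3 km, bearing=318.6°
Total: 51973.2 km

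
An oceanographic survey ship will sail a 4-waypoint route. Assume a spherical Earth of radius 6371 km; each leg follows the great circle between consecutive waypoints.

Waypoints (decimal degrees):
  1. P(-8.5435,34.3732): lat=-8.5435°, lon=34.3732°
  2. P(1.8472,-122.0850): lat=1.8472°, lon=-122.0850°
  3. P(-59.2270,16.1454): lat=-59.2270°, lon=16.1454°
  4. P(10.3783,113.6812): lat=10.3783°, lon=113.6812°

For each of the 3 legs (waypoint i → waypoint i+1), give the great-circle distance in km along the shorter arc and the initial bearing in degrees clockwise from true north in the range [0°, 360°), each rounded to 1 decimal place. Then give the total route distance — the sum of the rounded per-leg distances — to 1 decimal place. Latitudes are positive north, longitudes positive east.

Leg 1: dist=17305.5 km, bearing=255.4°
Leg 2: dist=12692.7 km, bearing=158.1°
Leg 3: dist=11425.8 km, bearing=91.1°
Total: 41424.0 km

Leg 1: φ1=-0.1491122, φ2=0.0322397, Δφ=0.1813519, Δλ=-2.7307107 rad; a=sin²(Δφ/2)+cosφ1·cosφ2·sin²(Δλ/2)=0.9554567313; c=2·atan2(√a, √(1-a))=2.716288938; dist=6371·c=17305.477 ≈ 17305.5 km; running total=17305.5 km
Leg 1 bearing: y=sinΔλ·cosφ2=-0.39921044, x=cosφ1·sinφ2-sinφ1·cosφ2·cosΔλ=-0.10424820; θ=atan2(y, x)=-104.6352° <0 so +360° → 255.3648° ≈ 255.4°
Leg 2: φ1=0.0322397, φ2=-1.0337062, Δφ=-1.0659459, Δλ=2.4125756 rad; a=sin²(Δφ/2)+cosφ1·cosφ2·sin²(Δλ/2)=0.7045460345; c=2·atan2(√a, √(1-a))=1.992255166; dist=6371·c=12692.658 ≈ 12692.7 km; running total=29998.2 km
Leg 2 bearing: y=sinΔλ·cosφ2=0.34082094, x=cosφ1·sinφ2-sinφ1·cosφ2·cosΔλ=-0.84645423; θ=atan2(y, x)=158.0680° ≈ 158.1°
Leg 3: φ1=-1.0337062, φ2=0.1811355, Δφ=1.2148417, Δλ=1.7023208 rad; a=sin²(Δφ/2)+cosφ1·cosφ2·sin²(Δλ/2)=0.6103917584; c=2·atan2(√a, √(1-a))=1.793414065; dist=6371·c=11425.841 ≈ 11425.8 km; running total=41424.0 km
Leg 3 bearing: y=sinΔλ·cosφ2=0.97514418, x=cosφ1·sinφ2-sinφ1·cosφ2·cosΔλ=-0.01866715; θ=atan2(y, x)=91.0967° ≈ 91.1°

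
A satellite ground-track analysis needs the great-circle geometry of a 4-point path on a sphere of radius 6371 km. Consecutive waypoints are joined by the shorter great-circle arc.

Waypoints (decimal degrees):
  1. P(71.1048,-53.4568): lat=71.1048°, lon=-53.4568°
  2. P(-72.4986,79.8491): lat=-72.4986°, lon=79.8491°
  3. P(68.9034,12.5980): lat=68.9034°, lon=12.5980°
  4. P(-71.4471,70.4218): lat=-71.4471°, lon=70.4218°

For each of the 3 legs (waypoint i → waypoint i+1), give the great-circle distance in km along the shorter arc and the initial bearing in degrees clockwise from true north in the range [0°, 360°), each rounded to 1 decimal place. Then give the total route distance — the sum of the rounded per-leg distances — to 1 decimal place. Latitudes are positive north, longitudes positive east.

Leg 1: dist=18427.5 km, bearing=117.5°
Leg 2: dist=16455.4 km, bearing=321.2°
Leg 3: dist=16171.8 km, bearing=151.7°
Total: 51054.7 km

Leg 1: φ1=1.2410129, φ2=-1.2653393, Δφ=-2.5063521, Δλ=2.3266269 rad; a=sin²(Δφ/2)+cosφ1·cosφ2·sin²(Δλ/2)=0.9845570211; c=2·atan2(√a, √(1-a))=2.892408903; dist=6371·c=18427.537 ≈ 18427.5 km; running total=18427.5 km
Leg 1 bearing: y=sinΔλ·cosφ2=0.21884121, x=cosφ1·sinφ2-sinφ1·cosφ2·cosΔλ=-0.11369476; θ=atan2(y, x)=117.4533° ≈ 117.5°
Leg 2: φ1=-1.2653393, φ2=1.2025912, Δφ=2.4679305, Δλ=-1.1737531 rad; a=sin²(Δφ/2)+cosφ1·cosφ2·sin²(Δλ/2)=0.9239647784; c=2·atan2(√a, √(1-a))=2.582863640; dist=6371·c=16455.424 ≈ 16455.4 km; running total=34882.9 km
Leg 2 bearing: y=sinΔλ·cosφ2=-0.33194102, x=cosφ1·sinφ2-sinφ1·cosφ2·cosΔλ=0.41331661; θ=atan2(y, x)=-38.7685° <0 so +360° → 321.2315° ≈ 321.2°
Leg 3: φ1=1.2025912, φ2=-1.2469871, Δφ=-2.4495783, Δλ=1.0092157 rad; a=sin²(Δφ/2)+cosφ1·cosφ2·sin²(Δλ/2)=0.9117502135; c=2·atan2(√a, √(1-a))=2.538350155; dist=6371·c=16171.829 ≈ 16171.8 km; running total=51054.7 km
Leg 3 bearing: y=sinΔλ·cosφ2=0.26931222, x=cosφ1·sinφ2-sinφ1·cosφ2·cosΔλ=-0.49931751; θ=atan2(y, x)=151.6593° ≈ 151.7°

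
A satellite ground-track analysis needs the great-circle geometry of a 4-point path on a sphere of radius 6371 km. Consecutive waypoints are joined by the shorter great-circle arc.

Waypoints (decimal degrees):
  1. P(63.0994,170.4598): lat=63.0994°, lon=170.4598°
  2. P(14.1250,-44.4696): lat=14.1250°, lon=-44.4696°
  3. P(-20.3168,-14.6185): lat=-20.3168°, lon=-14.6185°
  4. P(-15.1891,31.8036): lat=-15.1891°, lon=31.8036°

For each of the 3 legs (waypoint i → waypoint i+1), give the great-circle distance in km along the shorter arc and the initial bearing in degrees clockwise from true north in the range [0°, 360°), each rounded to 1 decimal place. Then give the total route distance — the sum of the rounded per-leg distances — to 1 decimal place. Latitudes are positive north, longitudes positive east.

Leg 1: dist=10915.9 km, bearing=34.1°
Leg 2: dist=5031.4 km, bearing=138.9°
Leg 3: dist=4933.7 km, bearing=91.2°
Total: 20881.0 km

Leg 1: φ1=1.1012923, φ2=0.2465278, Δφ=-0.8547645, Δλ=-3.7512257 rad; a=sin²(Δφ/2)+cosφ1·cosφ2·sin²(Δλ/2)=0.5710466665; c=2·atan2(√a, √(1-a))=1.713372213; dist=6371·c=10915.894 ≈ 10915.9 km; running total=10915.9 km
Leg 1 bearing: y=sinΔλ·cosφ2=0.55525545, x=cosφ1·sinφ2-sinφ1·cosφ2·cosΔλ=0.81945157; θ=atan2(y, x)=34.1213° ≈ 34.1°
Leg 2: φ1=0.2465278, φ2=-0.3545951, Δφ=-0.6011228, Δλ=0.5210000 rad; a=sin²(Δφ/2)+cosφ1·cosφ2·sin²(Δλ/2)=0.1479804286; c=2·atan2(√a, √(1-a))=0.789727103; dist=6371·c=5031.351 ≈ 5031.4 km; running total=15947.3 km
Leg 2 bearing: y=sinΔλ·cosφ2=0.46678140, x=cosφ1·sinφ2-sinφ1·cosφ2·cosΔλ=-0.53520465; θ=atan2(y, x)=138.9065° ≈ 138.9°
Leg 3: φ1=-0.3545951, φ2=-0.2650998, Δφ=0.0894952, Δλ=0.8102185 rad; a=sin²(Δφ/2)+cosφ1·cosφ2·sin²(Δλ/2)=0.1425787582; c=2·atan2(√a, √(1-a))=0.774397499; dist=6371·c=4933.686 ≈ 4933.7 km; running total=20881.0 km
Leg 3 bearing: y=sinΔλ·cosφ2=0.69913055, x=cosφ1·sinφ2-sinφ1·cosφ2·cosΔλ=-0.01472047; θ=atan2(y, x)=91.2062° ≈ 91.2°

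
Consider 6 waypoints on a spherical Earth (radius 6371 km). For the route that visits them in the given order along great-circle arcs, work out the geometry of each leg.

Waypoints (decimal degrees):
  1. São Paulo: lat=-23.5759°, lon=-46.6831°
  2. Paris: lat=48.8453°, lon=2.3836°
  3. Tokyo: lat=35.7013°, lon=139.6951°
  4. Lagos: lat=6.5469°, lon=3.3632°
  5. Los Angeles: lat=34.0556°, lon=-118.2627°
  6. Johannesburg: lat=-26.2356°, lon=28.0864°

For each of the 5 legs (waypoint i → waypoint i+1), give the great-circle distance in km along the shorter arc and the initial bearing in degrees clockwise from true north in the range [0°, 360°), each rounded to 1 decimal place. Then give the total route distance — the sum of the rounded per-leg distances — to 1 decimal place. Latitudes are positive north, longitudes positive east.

Leg 1: φ1=-0.4114771, φ2=0.8525113, Δφ=1.2639884, Δλ=0.8563755 rad; a=sin²(Δφ/2)+cosφ1·cosφ2·sin²(Δλ/2)=0.4529829011; c=2·atan2(√a, √(1-a))=1.476622993; dist=6371·c=9407.565 ≈ 9407.6 km; running total=9407.6 km
Leg 1 bearing: y=sinΔλ·cosφ2=0.49717240, x=cosφ1·sinφ2-sinφ1·cosφ2·cosΔλ=0.86254111; θ=atan2(y, x)=29.9593° ≈ 30.0°
Leg 2: φ1=0.8525113, φ2=0.6231052, Δφ=-0.2294061, Δλ=2.3965378 rad; a=sin²(Δφ/2)+cosφ1·cosφ2·sin²(Δλ/2)=0.4767211153; c=2·atan2(√a, √(1-a))=1.524221721; dist=6371·c=9710.817 ≈ 9710.8 km; running total=19118.4 km
Leg 2 bearing: y=sinΔλ·cosφ2=0.55059352, x=cosφ1·sinφ2-sinφ1·cosφ2·cosΔλ=0.83347414; θ=atan2(y, x)=33.4488° ≈ 33.4°
Leg 3: φ1=0.6231052, φ2=0.1142650, Δφ=-0.5088403, Δλ=-2.3794405 rad; a=sin²(Δφ/2)+cosφ1·cosφ2·sin²(Δλ/2)=0.7585232015; c=2·atan2(√a, √(1-a))=2.114193031; dist=6371·c=13469.524 ≈ 13469.5 km; running total=32587.9 km
Leg 3 bearing: y=sinΔλ·cosφ2=-0.68597707, x=cosφ1·sinφ2-sinφ1·cosφ2·cosΔλ=0.51195554; θ=atan2(y, x)=-53.2654° <0 so +360° → 306.7346° ≈ 306.7°
Leg 4: φ1=0.1142650, φ2=0.5943823, Δφ=0.4801174, Δλ=-2.1227724 rad; a=sin²(Δφ/2)+cosφ1·cosφ2·sin²(Δλ/2)=0.6838782337; c=2·atan2(√a, √(1-a))=1.947391590; dist=6371·c=12406.832 ≈ 12406.8 km; running total=44994.7 km
Leg 4 bearing: y=sinΔλ·cosφ2=-0.70545480, x=cosφ1·sinφ2-sinφ1·cosφ2·cosΔλ=0.60587845; θ=atan2(y, x)=-49.3424° <0 so +360° → 310.6576° ≈ 310.7°
Leg 5: φ1=0.5943823, φ2=-0.4578976, Δφ=-1.0522799, Δλ=2.5542737 rad; a=sin²(Δφ/2)+cosφ1·cosφ2·sin²(Δλ/2)=0.9330854332; c=2·atan2(√a, √(1-a))=2.618284877; dist=6371·c=16681.093 ≈ 16681.1 km; running total=61675.8 km
Leg 5 bearing: y=sinΔλ·cosφ2=0.49704682, x=cosφ1·sinφ2-sinφ1·cosφ2·cosΔλ=0.05188923; θ=atan2(y, x)=84.0402° ≈ 84.0°

Leg 1: dist=9407.6 km, bearing=30.0°
Leg 2: dist=9710.8 km, bearing=33.4°
Leg 3: dist=13469.5 km, bearing=306.7°
Leg 4: dist=12406.8 km, bearing=310.7°
Leg 5: dist=16681.1 km, bearing=84.0°
Total: 61675.8 km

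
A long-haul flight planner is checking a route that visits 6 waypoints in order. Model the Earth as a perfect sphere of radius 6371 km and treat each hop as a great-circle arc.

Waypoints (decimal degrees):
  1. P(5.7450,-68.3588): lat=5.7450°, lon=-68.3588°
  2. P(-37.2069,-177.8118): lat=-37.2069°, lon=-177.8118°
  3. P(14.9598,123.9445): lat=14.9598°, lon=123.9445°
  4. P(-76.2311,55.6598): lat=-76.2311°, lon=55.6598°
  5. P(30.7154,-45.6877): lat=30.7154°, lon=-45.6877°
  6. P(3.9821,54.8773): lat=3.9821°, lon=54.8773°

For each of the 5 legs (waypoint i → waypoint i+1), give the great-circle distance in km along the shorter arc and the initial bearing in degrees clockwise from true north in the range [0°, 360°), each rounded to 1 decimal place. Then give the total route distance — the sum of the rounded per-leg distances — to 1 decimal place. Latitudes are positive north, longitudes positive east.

Leg 1: dist=12112.7 km, bearing=232.6°
Leg 2: dist=8405.1 km, bearing=302.0°
Leg 3: dist=11067.8 km, bearing=193.0°
Leg 4: dist=13614.3 km, bearing=267.1°
Leg 5: dist=10785.3 km, bearing=81.1°
Total: 55985.2 km

Leg 1: φ1=0.1002692, φ2=-0.6493829, Δφ=-0.7496521, Δλ=-1.9103152 rad; a=sin²(Δφ/2)+cosφ1·cosφ2·sin²(Δλ/2)=0.6622226717; c=2·atan2(√a, √(1-a))=1.901221619; dist=6371·c=12112.683 ≈ 12112.7 km; running total=12112.7 km
Leg 1 bearing: y=sinΔλ·cosφ2=-0.75099135, x=cosφ1·sinφ2-sinφ1·cosφ2·cosΔλ=-0.57510627; θ=atan2(y, x)=-127.4448° <0 so +360° → 232.5552° ≈ 232.6°
Leg 2: φ1=-0.6493829, φ2=0.2610978, Δφ=0.9104807, Δλ=5.2666410 rad; a=sin²(Δφ/2)+cosφ1·cosφ2·sin²(Δλ/2)=0.3755613467; c=2·atan2(√a, √(1-a))=1.319275411; dist=6371·c=8405.104 ≈ 8405.1 km; running total=20517.8 km
Leg 2 bearing: y=sinΔλ·cosφ2=-0.82147549, x=cosφ1·sinφ2-sinφ1·cosφ2·cosΔλ=0.51306735; θ=atan2(y, x)=-58.0124° <0 so +360° → 301.9876° ≈ 302.0°
Leg 3: φ1=0.2610978, φ2=-1.3304837, Δφ=-1.5915815, Δλ=-1.1917928 rad; a=sin²(Δφ/2)+cosφ1·cosφ2·sin²(Δλ/2)=0.5828233768; c=2·atan2(√a, √(1-a))=1.737210116; dist=6371·c=11067.766 ≈ 11067.8 km; running total=31585.6 km
Leg 3 bearing: y=sinΔλ·cosφ2=-0.22111589, x=cosφ1·sinφ2-sinφ1·cosφ2·cosΔλ=-0.96107696; θ=atan2(y, x)=-167.0434° <0 so +360° → 192.9566° ≈ 193.0°
Leg 4: φ1=-1.3304837, φ2=0.5360849, Δφ=1.8665685, Δλ=-1.7688476 rad; a=sin²(Δφ/2)+cosφ1·cosφ2·sin²(Δλ/2)=0.7681782850; c=2·atan2(√a, √(1-a))=2.136910581; dist=6371·c=13614.257 ≈ 13614.3 km; running total=45199.9 km
Leg 4 bearing: y=sinΔλ·cosφ2=-0.84290920, x=cosφ1·sinφ2-sinφ1·cosφ2·cosΔλ=-0.04272832; θ=atan2(y, x)=-92.9019° <0 so +360° → 267.0981° ≈ 267.1°
Leg 5: φ1=0.5360849, φ2=0.0695008, Δφ=-0.4665841, Δλ=1.7551904 rad; a=sin²(Δφ/2)+cosφ1·cosφ2·sin²(Δλ/2)=0.5608891714; c=2·atan2(√a, √(1-a))=1.692877691; dist=6371·c=10785.324 ≈ 10785.3 km; running total=55985.2 km
Leg 5 bearing: y=sinΔλ·cosφ2=0.98067426, x=cosφ1·sinφ2-sinφ1·cosφ2·cosΔλ=0.15312752; θ=atan2(y, x)=81.1252° ≈ 81.1°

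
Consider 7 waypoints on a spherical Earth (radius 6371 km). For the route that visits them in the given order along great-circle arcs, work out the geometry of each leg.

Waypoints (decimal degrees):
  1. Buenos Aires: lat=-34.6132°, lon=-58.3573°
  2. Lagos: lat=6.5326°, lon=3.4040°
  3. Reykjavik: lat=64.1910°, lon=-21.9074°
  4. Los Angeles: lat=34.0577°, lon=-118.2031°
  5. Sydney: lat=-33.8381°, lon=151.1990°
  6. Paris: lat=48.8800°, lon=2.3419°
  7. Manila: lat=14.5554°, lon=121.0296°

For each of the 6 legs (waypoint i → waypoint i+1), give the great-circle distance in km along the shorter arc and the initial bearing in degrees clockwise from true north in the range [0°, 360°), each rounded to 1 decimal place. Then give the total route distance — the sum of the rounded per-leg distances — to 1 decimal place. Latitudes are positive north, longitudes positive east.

Leg 1: φ1=-0.6041143, φ2=0.1140154, Δφ=0.7181297, Δλ=1.0779380 rad; a=sin²(Δφ/2)+cosφ1·cosφ2·sin²(Δλ/2)=0.3388754377; c=2·atan2(√a, √(1-a))=1.242691932; dist=6371·c=7917.190 ≈ 7917.2 km; running total=7917.2 km
Leg 1 bearing: y=sinΔλ·cosφ2=0.87526409, x=cosφ1·sinφ2-sinφ1·cosφ2·cosΔλ=0.36064979; θ=atan2(y, x)=67.6060° ≈ 67.6°
Leg 2: φ1=0.1140154, φ2=1.1203443, Δφ=1.0063289, Δλ=-0.4417673 rad; a=sin²(Δφ/2)+cosφ1·cosφ2·sin²(Δλ/2)=0.2532797788; c=2·atan2(√a, √(1-a))=1.054755458; dist=6371·c=6719.847 ≈ 6719.8 km; running total=14637.0 km
Leg 2 bearing: y=sinΔλ·cosφ2=-0.18613818, x=cosφ1·sinφ2-sinφ1·cosφ2·cosΔλ=0.84962881; θ=atan2(y, x)=-12.3572° <0 so +360° → 347.6428° ≈ 347.6°
Leg 3: φ1=1.1203443, φ2=0.5944190, Δφ=-0.5259253, Δλ=-1.6806770 rad; a=sin²(Δφ/2)+cosφ1·cosφ2·sin²(Δλ/2)=0.2676943537; c=2·atan2(√a, √(1-a))=1.087600728; dist=6371·c=6929.104 ≈ 6929.1 km; running total=21566.1 km
Leg 3 bearing: y=sinΔλ·cosφ2=-0.82347764, x=cosφ1·sinφ2-sinφ1·cosφ2·cosΔλ=0.32560853; θ=atan2(y, x)=-68.4258° <0 so +360° → 291.5742° ≈ 291.6°
Leg 4: φ1=0.5944190, φ2=-0.5905863, Δφ=-1.1850053, Δλ=4.7019537 rad; a=sin²(Δφ/2)+cosφ1·cosφ2·sin²(Δλ/2)=0.6595155479; c=2·atan2(√a, √(1-a))=1.895503311; dist=6371·c=12076.252 ≈ 12076.3 km; running total=33642.4 km
Leg 4 bearing: y=sinΔλ·cosφ2=-0.83056914, x=cosφ1·sinφ2-sinφ1·cosφ2·cosΔλ=-0.45648008; θ=atan2(y, x)=-118.7932° <0 so +360° → 241.2068° ≈ 241.2°
Leg 5: φ1=-0.5905863, φ2=0.8531169, Δφ=1.4437032, Δλ=-2.5980465 rad; a=sin²(Δφ/2)+cosφ1·cosφ2·sin²(Δλ/2)=0.9435058464; c=2·atan2(√a, √(1-a))=2.661628971; dist=6371·c=16957.238 ≈ 16957.2 km; running total=50599.6 km
Leg 5 bearing: y=sinΔλ·cosφ2=-0.34011361, x=cosφ1·sinφ2-sinφ1·cosφ2·cosΔλ=0.31230272; θ=atan2(y, x)=-47.4409° <0 so +360° → 312.5591° ≈ 312.6°
Leg 6: φ1=0.8531169, φ2=0.2540397, Δφ=-0.5990773, Δλ=2.0714911 rad; a=sin²(Δφ/2)+cosφ1·cosφ2·sin²(Δλ/2)=0.5581163076; c=2·atan2(√a, √(1-a))=1.687292263; dist=6371·c=10749.739 ≈ 10749.7 km; running total=61349.3 km
Leg 6 bearing: y=sinΔλ·cosφ2=0.84909400, x=cosφ1·sinφ2-sinφ1·cosφ2·cosΔλ=0.51529540; θ=atan2(y, x)=58.7474° ≈ 58.7°

Leg 1: dist=7917.2 km, bearing=67.6°
Leg 2: dist=6719.8 km, bearing=347.6°
Leg 3: dist=6929.1 km, bearing=291.6°
Leg 4: dist=12076.3 km, bearing=241.2°
Leg 5: dist=16957.2 km, bearing=312.6°
Leg 6: dist=10749.7 km, bearing=58.7°
Total: 61349.3 km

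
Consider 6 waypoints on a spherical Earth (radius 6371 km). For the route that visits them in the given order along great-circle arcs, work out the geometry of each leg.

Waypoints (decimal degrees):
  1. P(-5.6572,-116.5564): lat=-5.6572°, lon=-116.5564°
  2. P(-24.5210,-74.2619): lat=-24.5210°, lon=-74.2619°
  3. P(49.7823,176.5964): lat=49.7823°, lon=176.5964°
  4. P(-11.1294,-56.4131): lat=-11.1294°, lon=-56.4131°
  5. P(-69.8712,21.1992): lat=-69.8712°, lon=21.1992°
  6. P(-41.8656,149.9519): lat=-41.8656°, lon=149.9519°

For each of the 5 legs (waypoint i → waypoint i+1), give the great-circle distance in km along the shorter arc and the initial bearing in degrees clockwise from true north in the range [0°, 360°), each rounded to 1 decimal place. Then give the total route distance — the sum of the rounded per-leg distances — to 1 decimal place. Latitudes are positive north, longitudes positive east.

Leg 1: dist=4972.1 km, bearing=119.5°
Leg 2: dist=13413.8 km, bearing=314.9°
Leg 3: dist=13555.8 km, bearing=67.4°
Leg 4: dist=8373.5 km, bearing=159.7°
Leg 5: dist=6917.7 km, bearing=139.0°
Total: 47232.9 km

Leg 1: φ1=-0.0987368, φ2=-0.4279722, Δφ=-0.3292354, Δλ=0.7381783 rad; a=sin²(Δφ/2)+cosφ1·cosφ2·sin²(Δλ/2)=0.1446919800; c=2·atan2(√a, √(1-a))=0.780422925; dist=6371·c=4972.074 ≈ 4972.1 km; running total=4972.1 km
Leg 1 bearing: y=sinΔλ·cosφ2=0.61224839, x=cosφ1·sinφ2-sinφ1·cosφ2·cosΔλ=-0.34666519; θ=atan2(y, x)=119.5193° ≈ 119.5°
Leg 2: φ1=-0.4279722, φ2=0.8688650, Δφ=1.2968372, Δλ=4.3783033 rad; a=sin²(Δφ/2)+cosφ1·cosφ2·sin²(Δλ/2)=0.7547718687; c=2·atan2(√a, √(1-a))=2.105450770; dist=6371·c=13413.827 ≈ 13413.8 km; running total=18385.9 km
Leg 2 bearing: y=sinΔλ·cosφ2=-0.60999354, x=cosφ1·sinφ2-sinφ1·cosφ2·cosΔλ=0.60685506; θ=atan2(y, x)=-45.1478° <0 so +360° → 314.8522° ≈ 314.9°
Leg 3: φ1=0.8688650, φ2=-0.1942447, Δφ=-1.0631097, Δλ=-4.0667830 rad; a=sin²(Δφ/2)+cosφ1·cosφ2·sin²(Δλ/2)=0.7642949603; c=2·atan2(√a, √(1-a))=2.127734920; dist=6371·c=13555.799 ≈ 13555.8 km; running total=31941.7 km
Leg 3 bearing: y=sinΔλ·cosφ2=0.78371407, x=cosφ1·sinφ2-sinφ1·cosφ2·cosΔλ=0.32616707; θ=atan2(y, x)=67.4038° ≈ 67.4°
Leg 4: φ1=-0.1942447, φ2=-1.2194825, Δφ=-1.0252378, Δλ=1.3545902 rad; a=sin²(Δφ/2)+cosφ1·cosφ2·sin²(Δλ/2)=0.3731637775; c=2·atan2(√a, √(1-a))=1.314321319; dist=6371·c=8373.541 ≈ 8373.5 km; running total=40315.2 km
Leg 4 bearing: y=sinΔλ·cosφ2=0.33611974, x=cosφ1·sinφ2-sinφ1·cosφ2·cosΔλ=-0.90701368; θ=atan2(y, x)=159.6664° ≈ 159.7°
Leg 5: φ1=-1.2194825, φ2=-0.7306926, Δφ=0.4887899, Δλ=2.2471585 rad; a=sin²(Δφ/2)+cosφ1·cosφ2·sin²(Δλ/2)=0.2668989832; c=2·atan2(√a, √(1-a))=1.085803477; dist=6371·c=6917.654 ≈ 6917.7 km; running total=47232.9 km
Leg 5 bearing: y=sinΔλ·cosφ2=0.58076766, x=cosφ1·sinφ2-sinφ1·cosφ2·cosΔλ=-0.66735642; θ=atan2(y, x)=138.9685° ≈ 139.0°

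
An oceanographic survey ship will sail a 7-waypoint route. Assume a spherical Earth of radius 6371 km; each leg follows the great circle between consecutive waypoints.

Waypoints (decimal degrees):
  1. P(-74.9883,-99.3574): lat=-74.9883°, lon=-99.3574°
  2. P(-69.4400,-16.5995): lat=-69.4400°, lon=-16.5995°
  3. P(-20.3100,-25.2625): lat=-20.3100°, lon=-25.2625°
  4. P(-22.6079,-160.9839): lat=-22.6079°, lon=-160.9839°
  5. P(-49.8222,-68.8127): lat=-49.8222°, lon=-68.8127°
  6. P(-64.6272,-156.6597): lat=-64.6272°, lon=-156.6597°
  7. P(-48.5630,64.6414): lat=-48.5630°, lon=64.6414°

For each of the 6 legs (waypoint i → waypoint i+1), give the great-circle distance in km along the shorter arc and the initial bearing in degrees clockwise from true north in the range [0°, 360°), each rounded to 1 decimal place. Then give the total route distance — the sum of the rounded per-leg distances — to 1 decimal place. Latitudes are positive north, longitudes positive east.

Leg 1: dist=2632.8 km, bearing=119.8°
Leg 2: dist=5494.6 km, bearing=349.3°
Leg 3: dist=13243.9 km, bearing=227.5°
Leg 4: dist=8258.1 km, bearing=137.9°
Leg 5: dist=5061.0 km, bearing=216.9°
Leg 6: dist=6931.2 km, bearing=209.6°
Total: 41621.6 km

Leg 1: φ1=-1.3087927, φ2=-1.2119566, Δφ=0.0968361, Δλ=1.4443978 rad; a=sin²(Δφ/2)+cosφ1·cosφ2·sin²(Δλ/2)=0.0420906665; c=2·atan2(√a, √(1-a))=0.413254567; dist=6371·c=2632.845 ≈ 2632.8 km; running total=2632.8 km
Leg 1 bearing: y=sinΔλ·cosφ2=0.34838641, x=cosφ1·sinφ2-sinφ1·cosφ2·cosΔλ=-0.19975755; θ=atan2(y, x)=119.8291° ≈ 119.8°
Leg 2: φ1=-1.2119566, φ2=-0.3544764, Δφ=0.8574803, Δλ=-0.1511979 rad; a=sin²(Δφ/2)+cosφ1·cosφ2·sin²(Δλ/2)=0.1747062613; c=2·atan2(√a, √(1-a))=0.862438571; dist=6371·c=5494.596 ≈ 5494.6 km; running total=8127.4 km
Leg 2 bearing: y=sinΔλ·cosφ2=-0.14125800, x=cosφ1·sinφ2-sinφ1·cosφ2·cosΔλ=0.74617834; θ=atan2(y, x)=-10.7197° <0 so +360° → 349.2803° ≈ 349.3°
Leg 3: φ1=-0.3544764, φ2=-0.3945823, Δφ=-0.0401059, Δλ=-2.3687853 rad; a=sin²(Δφ/2)+cosφ1·cosφ2·sin²(Δλ/2)=0.7432066371; c=2·atan2(√a, √(1-a))=2.078776288; dist=6371·c=13243.884 ≈ 13243.9 km; running total=21371.3 km
Leg 3 bearing: y=sinΔλ·cosφ2=-0.64450030, x=cosφ1·sinφ2-sinφ1·cosφ2·cosΔλ=-0.58993346; θ=atan2(y, x)=-132.4689° <0 so +360° → 227.5311° ≈ 227.5°
Leg 4: φ1=-0.3945823, φ2=-0.8695614, Δφ=-0.4749791, Δλ=1.6086909 rad; a=sin²(Δφ/2)+cosφ1·cosφ2·sin²(Δλ/2)=0.3644237450; c=2·atan2(√a, √(1-a))=1.296206129; dist=6371·c=8258.129 ≈ 8258.1 km; running total=29629.4 km
Leg 4 bearing: y=sinΔλ·cosφ2=0.64469853, x=cosφ1·sinφ2-sinφ1·cosφ2·cosΔλ=-0.71473081; θ=atan2(y, x)=137.9490° ≈ 137.9°
Leg 5: φ1=-0.8695614, φ2=-1.1279574, Δφ=-0.2583960, Δλ=-1.5332194 rad; a=sin²(Δφ/2)+cosφ1·cosφ2·sin²(Δλ/2)=0.1496344022; c=2·atan2(√a, √(1-a))=0.794374437; dist=6371·c=5060.960 ≈ 5061.0 km; running total=34690.4 km
Leg 5 bearing: y=sinΔλ·cosφ2=-0.42820375, x=cosφ1·sinφ2-sinφ1·cosφ2·cosΔλ=-0.57062890; θ=atan2(y, x)=-143.1152° <0 so +360° → 216.8848° ≈ 216.9°
Leg 6: φ1=-1.1279574, φ2=-0.8475842, Δφ=0.2803732, Δλ=3.8624328 rad; a=sin²(Δφ/2)+cosφ1·cosφ2·sin²(Δλ/2)=0.2678371290; c=2·atan2(√a, √(1-a))=1.087923170; dist=6371·c=6931.159 ≈ 6931.2 km; running total=41621.6 km
Leg 6 bearing: y=sinΔλ·cosφ2=-0.43679609, x=cosφ1·sinφ2-sinφ1·cosφ2·cosΔλ=-0.77046141; θ=atan2(y, x)=-150.4499° <0 so +360° → 209.5501° ≈ 209.6°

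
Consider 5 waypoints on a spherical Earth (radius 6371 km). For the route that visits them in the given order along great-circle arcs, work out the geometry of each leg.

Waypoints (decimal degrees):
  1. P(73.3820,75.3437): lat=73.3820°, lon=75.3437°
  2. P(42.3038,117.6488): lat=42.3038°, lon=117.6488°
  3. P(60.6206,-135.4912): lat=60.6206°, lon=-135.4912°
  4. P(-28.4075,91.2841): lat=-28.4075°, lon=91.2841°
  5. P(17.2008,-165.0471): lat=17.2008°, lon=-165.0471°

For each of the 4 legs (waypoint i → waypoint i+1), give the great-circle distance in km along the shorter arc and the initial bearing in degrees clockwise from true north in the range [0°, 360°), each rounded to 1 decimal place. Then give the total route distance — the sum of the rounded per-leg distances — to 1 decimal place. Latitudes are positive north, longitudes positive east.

Leg 1: dist=4085.1 km, bearing=123.7°
Leg 2: dist=6808.7 km, bearing=32.4°
Leg 3: dist=15038.2 km, bearing=294.5°
Leg 4: dist=12212.6 km, bearing=80.7°
Total: 38144.6 km

Leg 1: φ1=1.2807575, φ2=0.7383406, Δφ=-0.5424169, Δλ=0.7383633 rad; a=sin²(Δφ/2)+cosφ1·cosφ2·sin²(Δλ/2)=0.0993103802; c=2·atan2(√a, √(1-a))=0.641198840; dist=6371·c=4085.078 ≈ 4085.1 km; running total=4085.1 km
Leg 1 bearing: y=sinΔλ·cosφ2=0.49779963, x=cosφ1·sinφ2-sinφ1·cosφ2·cosΔλ=-0.33164264; θ=atan2(y, x)=123.6722° ≈ 123.7°
Leg 2: φ1=0.7383406, φ2=1.0580291, Δφ=0.3196885, Δλ=-4.4181265 rad; a=sin²(Δφ/2)+cosφ1·cosφ2·sin²(Δλ/2)=0.2593674911; c=2·atan2(√a, √(1-a))=1.068699048; dist=6371·c=6808.682 ≈ 6808.7 km; running total=10893.8 km
Leg 2 bearing: y=sinΔλ·cosφ2=0.46950309, x=cosφ1·sinφ2-sinφ1·cosφ2·cosΔλ=0.74023701; θ=atan2(y, x)=32.3853° ≈ 32.4°
Leg 3: φ1=1.0580291, φ2=-0.4958044, Δφ=-1.5538335, Δλ=3.9579756 rad; a=sin²(Δφ/2)+cosφ1·cosφ2·sin²(Δλ/2)=0.8550418517; c=2·atan2(√a, √(1-a))=2.360413406; dist=6371·c=15038.194 ≈ 15038.2 km; running total=25932.0 km
Leg 3 bearing: y=sinΔλ·cosφ2=-0.64093119, x=cosφ1·sinφ2-sinφ1·cosφ2·cosΔλ=0.29152760; θ=atan2(y, x)=-65.5416° <0 so +360° → 294.4584° ≈ 294.5°
Leg 4: φ1=-0.4958044, φ2=0.3002106, Δφ=0.7960150, Δλ=-4.4738234 rad; a=sin²(Δφ/2)+cosφ1·cosφ2·sin²(Δλ/2)=0.6696220381; c=2·atan2(√a, √(1-a))=1.916909531; dist=6371·c=12212.631 ≈ 12212.6 km; running total=38144.6 km
Leg 4 bearing: y=sinΔλ·cosφ2=0.92821890, x=cosφ1·sinφ2-sinφ1·cosφ2·cosΔλ=0.15271910; θ=atan2(y, x)=80.6569° ≈ 80.7°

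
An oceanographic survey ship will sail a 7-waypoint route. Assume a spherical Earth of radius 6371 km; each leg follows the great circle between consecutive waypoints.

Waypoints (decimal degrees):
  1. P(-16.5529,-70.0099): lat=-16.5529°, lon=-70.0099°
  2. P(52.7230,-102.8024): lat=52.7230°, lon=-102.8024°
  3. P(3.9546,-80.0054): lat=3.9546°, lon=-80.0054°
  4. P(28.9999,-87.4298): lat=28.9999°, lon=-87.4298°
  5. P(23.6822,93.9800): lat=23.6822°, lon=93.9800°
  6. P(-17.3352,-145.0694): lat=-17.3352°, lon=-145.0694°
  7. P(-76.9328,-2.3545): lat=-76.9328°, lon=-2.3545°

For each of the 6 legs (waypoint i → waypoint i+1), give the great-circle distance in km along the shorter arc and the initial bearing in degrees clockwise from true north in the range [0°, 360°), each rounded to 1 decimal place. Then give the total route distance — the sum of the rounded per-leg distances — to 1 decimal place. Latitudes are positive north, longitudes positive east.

Leg 1: φ1=-0.2889026, φ2=0.9201899, Δφ=1.2090925, Δλ=-0.5723371 rad; a=sin²(Δφ/2)+cosφ1·cosφ2·sin²(Δλ/2)=0.3693262685; c=2·atan2(√a, √(1-a))=1.306378406; dist=6371·c=8322.937 ≈ 8322.9 km; running total=8322.9 km
Leg 1 bearing: y=sinΔλ·cosφ2=-0.32802924, x=cosφ1·sinφ2-sinφ1·cosφ2·cosΔλ=0.90779641; θ=atan2(y, x)=-19.8672° <0 so +360° → 340.1328° ≈ 340.1°
Leg 2: φ1=0.9201899, φ2=0.0690208, Δφ=-0.8511692, Δλ=0.3978827 rad; a=sin²(Δφ/2)+cosφ1·cosφ2·sin²(Δλ/2)=0.1940478973; c=2·atan2(√a, √(1-a))=0.912330425; dist=6371·c=5812.457 ≈ 5812.5 km; running total=14135.4 km
Leg 2 bearing: y=sinΔλ·cosφ2=0.38654476, x=cosφ1·sinφ2-sinφ1·cosφ2·cosΔλ=-0.69004086; θ=atan2(y, x)=150.7435° ≈ 150.7°
Leg 3: φ1=0.0690208, φ2=0.5061437, Δφ=0.4371229, Δλ=-0.1295802 rad; a=sin²(Δφ/2)+cosφ1·cosφ2·sin²(Δλ/2)=0.0506708985; c=2·atan2(√a, √(1-a))=0.454095389; dist=6371·c=2893.042 ≈ 2893.0 km; running total=17028.4 km
Leg 3 bearing: y=sinΔλ·cosφ2=-0.11301663, x=cosφ1·sinφ2-sinφ1·cosφ2·cosΔλ=0.42384039; θ=atan2(y, x)=-14.9305° <0 so +360° → 345.0695° ≈ 345.1°
Leg 4: φ1=0.5061437, φ2=0.4133324, Δφ=-0.0928114, Δλ=3.1661983 rad; a=sin²(Δφ/2)+cosφ1·cosφ2·sin²(Δλ/2)=0.8029972161; c=2·atan2(√a, √(1-a))=2.221811721; dist=6371·c=14155.162 ≈ 14155.2 km; running total=31183.6 km
Leg 4 bearing: y=sinΔλ·cosφ2=-0.02253127, x=cosφ1·sinφ2-sinφ1·cosφ2·cosΔλ=0.79514973; θ=atan2(y, x)=-1.6231° <0 so +360° → 358.3769° ≈ 358.4°
Leg 5: φ1=0.4133324, φ2=-0.3025563, Δφ=-0.7158887, Δλ=-4.1721991 rad; a=sin²(Δφ/2)+cosφ1·cosφ2·sin²(Δλ/2)=0.7846376433; c=2·atan2(√a, √(1-a))=2.176420424; dist=6371·c=13865.975 ≈ 13866.0 km; running total=45049.6 km
Leg 5 bearing: y=sinΔλ·cosφ2=0.81865657, x=cosφ1·sinφ2-sinφ1·cosφ2·cosΔλ=-0.07567738; θ=atan2(y, x)=95.2815° ≈ 95.3°
Leg 6: φ1=-0.3025563, φ2=-1.3427307, Δφ=-1.0401743, Δλ=2.4908449 rad; a=sin²(Δφ/2)+cosφ1·cosφ2·sin²(Δλ/2)=0.4407352406; c=2·atan2(√a, √(1-a))=1.451987497; dist=6371·c=9250.612 ≈ 9250.6 km; running total=54300.2 km
Leg 6 bearing: y=sinΔλ·cosφ2=0.13696338, x=cosφ1·sinφ2-sinφ1·cosφ2·cosΔλ=-0.98345909; θ=atan2(y, x)=172.0716° ≈ 172.1°

Leg 1: dist=8322.9 km, bearing=340.1°
Leg 2: dist=5812.5 km, bearing=150.7°
Leg 3: dist=2893.0 km, bearing=345.1°
Leg 4: dist=14155.2 km, bearing=358.4°
Leg 5: dist=13866.0 km, bearing=95.3°
Leg 6: dist=9250.6 km, bearing=172.1°
Total: 54300.2 km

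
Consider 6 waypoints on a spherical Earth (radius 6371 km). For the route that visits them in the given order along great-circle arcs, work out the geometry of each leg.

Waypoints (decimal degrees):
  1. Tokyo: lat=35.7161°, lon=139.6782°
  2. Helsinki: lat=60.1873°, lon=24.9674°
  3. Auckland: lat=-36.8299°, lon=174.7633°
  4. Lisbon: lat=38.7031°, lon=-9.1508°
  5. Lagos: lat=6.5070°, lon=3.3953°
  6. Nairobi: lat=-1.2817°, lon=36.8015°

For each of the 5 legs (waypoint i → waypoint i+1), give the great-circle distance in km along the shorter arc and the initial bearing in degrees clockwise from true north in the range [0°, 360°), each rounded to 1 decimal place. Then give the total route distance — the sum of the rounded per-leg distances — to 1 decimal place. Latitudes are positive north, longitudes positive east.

Leg 1: φ1=0.6233635, φ2=1.0504666, Δφ=0.4271030, Δλ=-2.0020811 rad; a=sin²(Δφ/2)+cosφ1·cosφ2·sin²(Δλ/2)=0.3311171768; c=2·atan2(√a, √(1-a))=1.226254309; dist=6371·c=7812.466 ≈ 7812.5 km; running total=7812.5 km
Leg 1 bearing: y=sinΔλ·cosφ2=-0.45164048, x=cosφ1·sinφ2-sinφ1·cosφ2·cosΔλ=0.82579371; θ=atan2(y, x)=-28.6750° <0 so +360° → 331.3250° ≈ 331.3°
Leg 2: φ1=1.0504666, φ2=-0.6428030, Δφ=-1.6932696, Δλ=2.6144317 rad; a=sin²(Δφ/2)+cosφ1·cosφ2·sin²(Δλ/2)=0.9320123426; c=2·atan2(√a, √(1-a))=2.614006201; dist=6371·c=16653.834 ≈ 16653.8 km; running total=24466.3 km
Leg 2 bearing: y=sinΔλ·cosφ2=0.40267605, x=cosφ1·sinφ2-sinφ1·cosφ2·cosΔλ=0.30218097; θ=atan2(y, x)=53.1143° ≈ 53.1°
Leg 3: φ1=-0.6428030, φ2=0.6754965, Δφ=1.3182995, Δλ=-3.2099066 rad; a=sin²(Δφ/2)+cosφ1·cosφ2·sin²(Δλ/2)=0.9990043197; c=2·atan2(√a, √(1-a))=3.078473372; dist=6371·c=19612.954 ≈ 19613.0 km; running total=44079.3 km
Leg 3 bearing: y=sinΔλ·cosφ2=0.05327050, x=cosφ1·sinφ2-sinφ1·cosφ2·cosΔλ=0.03377883; θ=atan2(y, x)=57.6212° ≈ 57.6°
Leg 4: φ1=0.6754965, φ2=0.1135686, Δφ=-0.5619280, Δλ=0.2189708 rad; a=sin²(Δφ/2)+cosφ1·cosφ2·sin²(Δλ/2)=0.0861425924; c=2·atan2(√a, √(1-a))=0.595773291; dist=6371·c=3795.672 ≈ 3795.7 km; running total=47875.0 km
Leg 4 bearing: y=sinΔλ·cosφ2=0.21582571, x=cosφ1·sinφ2-sinφ1·cosφ2·cosΔλ=-0.51798402; θ=atan2(y, x)=157.3802° ≈ 157.4°
Leg 5: φ1=0.1135686, φ2=-0.0223699, Δφ=-0.1359385, Δλ=0.5830482 rad; a=sin²(Δφ/2)+cosφ1·cosφ2·sin²(Δλ/2)=0.0866658811; c=2·atan2(√a, √(1-a))=0.597635795; dist=6371·c=3807.538 ≈ 3807.5 km; running total=51682.5 km
Leg 5 bearing: y=sinΔλ·cosφ2=0.55043333, x=cosφ1·sinφ2-sinφ1·cosφ2·cosΔλ=-0.11680231; θ=atan2(y, x)=101.9805° ≈ 102.0°

Leg 1: dist=7812.5 km, bearing=331.3°
Leg 2: dist=16653.8 km, bearing=53.1°
Leg 3: dist=19613.0 km, bearing=57.6°
Leg 4: dist=3795.7 km, bearing=157.4°
Leg 5: dist=3807.5 km, bearing=102.0°
Total: 51682.5 km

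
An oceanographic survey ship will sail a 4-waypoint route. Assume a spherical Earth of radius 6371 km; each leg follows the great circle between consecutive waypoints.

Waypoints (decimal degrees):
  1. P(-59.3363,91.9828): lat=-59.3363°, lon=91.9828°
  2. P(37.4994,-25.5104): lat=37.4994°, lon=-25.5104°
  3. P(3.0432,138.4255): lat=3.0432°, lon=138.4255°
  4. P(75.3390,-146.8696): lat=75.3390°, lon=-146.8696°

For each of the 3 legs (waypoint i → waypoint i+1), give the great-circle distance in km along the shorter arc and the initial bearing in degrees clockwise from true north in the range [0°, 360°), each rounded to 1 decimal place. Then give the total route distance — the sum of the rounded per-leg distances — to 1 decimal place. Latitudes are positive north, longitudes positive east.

Leg 1: φ1=-1.0356138, φ2=0.6544880, Δφ=1.6901018, Δλ=-2.0506432 rad; a=sin²(Δφ/2)+cosφ1·cosφ2·sin²(Δλ/2)=0.8552104732; c=2·atan2(√a, √(1-a))=2.360892480; dist=6371·c=15041.246 ≈ 15041.2 km; running total=15041.2 km
Leg 1 bearing: y=sinΔλ·cosφ2=-0.70376213, x=cosφ1·sinφ2-sinφ1·cosφ2·cosΔλ=-0.00457573; θ=atan2(y, x)=-90.3725° <0 so +360° → 269.6275° ≈ 269.6°
Leg 2: φ1=0.6544880, φ2=0.0531139, Δφ=-0.6013741, Δλ=2.8612212 rad; a=sin²(Δφ/2)+cosφ1·cosφ2·sin²(Δλ/2)=0.8644940171; c=2·atan2(√a, √(1-a))=2.387638767; dist=6371·c=15211.647 ≈ 15211.6 km; running total=30252.8 km
Leg 2 bearing: y=sinΔλ·cosφ2=0.27632238, x=cosφ1·sinφ2-sinφ1·cosφ2·cosΔλ=0.62627661; θ=atan2(y, x)=23.8078° ≈ 23.8°
Leg 3: φ1=0.0531139, φ2=1.3149136, Δφ=1.2617997, Δλ=-4.9793388 rad; a=sin²(Δφ/2)+cosφ1·cosφ2·sin²(Δλ/2)=0.4409842841; c=2·atan2(√a, √(1-a))=1.452489105; dist=6371·c=9253.808 ≈ 9253.8 km; running total=39506.6 km
Leg 3 bearing: y=sinΔλ·cosφ2=0.24413470, x=cosφ1·sinφ2-sinφ1·cosφ2·cosΔλ=0.96253147; θ=atan2(y, x)=14.2323° ≈ 14.2°

Leg 1: dist=15041.2 km, bearing=269.6°
Leg 2: dist=15211.6 km, bearing=23.8°
Leg 3: dist=9253.8 km, bearing=14.2°
Total: 39506.6 km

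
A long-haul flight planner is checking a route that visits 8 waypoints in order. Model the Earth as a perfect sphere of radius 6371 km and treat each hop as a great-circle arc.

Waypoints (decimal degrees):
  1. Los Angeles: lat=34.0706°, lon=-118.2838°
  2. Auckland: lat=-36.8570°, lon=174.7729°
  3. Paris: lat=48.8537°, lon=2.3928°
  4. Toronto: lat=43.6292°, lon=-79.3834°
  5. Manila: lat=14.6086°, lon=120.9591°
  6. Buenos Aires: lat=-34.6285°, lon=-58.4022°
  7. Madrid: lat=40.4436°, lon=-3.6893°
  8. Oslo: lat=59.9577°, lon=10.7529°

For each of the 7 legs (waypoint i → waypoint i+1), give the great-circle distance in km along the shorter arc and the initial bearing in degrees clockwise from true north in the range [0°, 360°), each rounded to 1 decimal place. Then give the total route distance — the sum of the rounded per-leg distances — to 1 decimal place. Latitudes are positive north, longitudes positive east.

Leg 1: φ1=0.5946441, φ2=-0.6432760, Δφ=-1.2379202, Δλ=5.1148043 rad; a=sin²(Δφ/2)+cosφ1·cosφ2·sin²(Δλ/2)=0.5382255648; c=2·atan2(√a, √(1-a))=1.647322126; dist=6371·c=10495.089 ≈ 10495.1 km; running total=10495.1 km
Leg 1 bearing: y=sinΔλ·cosφ2=-0.73621844, x=cosφ1·sinφ2-sinφ1·cosφ2·cosΔλ=-0.67241180; θ=atan2(y, x)=-132.4064° <0 so +360° → 227.5936° ≈ 227.6°
Leg 2: φ1=-0.6432760, φ2=0.8526579, Δφ=1.4959339, Δλ=-3.0086003 rad; a=sin²(Δφ/2)+cosφ1·cosφ2·sin²(Δλ/2)=0.9867552755; c=2·atan2(√a, √(1-a))=2.910910055; dist=6371·c=18545.408 ≈ 18545.4 km; running total=29040.5 km
Leg 2 bearing: y=sinΔλ·cosφ2=-0.08724910, x=cosφ1·sinφ2-sinφ1·cosφ2·cosΔλ=0.21134049; θ=atan2(y, x)=-22.4326° <0 so +360° → 337.5674° ≈ 337.6°
Leg 3: φ1=0.8526579, φ2=0.7614732, Δφ=-0.0911847, Δλ=-1.4272639 rad; a=sin²(Δφ/2)+cosφ1·cosφ2·sin²(Δλ/2)=0.2061460221; c=2·atan2(√a, √(1-a))=0.942573337; dist=6371·c=6005.135 ≈ 6005.1 km; running total=35045.6 km
Leg 3 bearing: y=sinΔλ·cosφ2=-0.71637720, x=cosφ1·sinφ2-sinφ1·cosφ2·cosΔλ=0.37603600; θ=atan2(y, x)=-62.3044° <0 so +360° → 297.6956° ≈ 297.7°
Leg 4: φ1=0.7614732, φ2=0.2549682, Δφ=-0.5065050, Δλ=3.4966363 rad; a=sin²(Δφ/2)+cosφ1·cosφ2·sin²(Δλ/2)=0.7413553524; c=2·atan2(√a, √(1-a))=2.074543598; dist=6371·c=13216.917 ≈ 13216.9 km; running total=48262.5 km
Leg 4 bearing: y=sinΔλ·cosφ2=-0.33639279, x=cosφ1·sinφ2-sinφ1·cosφ2·cosΔλ=0.80859772; θ=atan2(y, x)=-22.5883° <0 so +360° → 337.4117° ≈ 337.4°
Leg 5: φ1=0.2549682, φ2=-0.6043813, Δφ=-0.8593495, Δλ=-3.1304452 rad; a=sin²(Δφ/2)+cosφ1·cosφ2·sin²(Δλ/2)=0.9697621505; c=2·atan2(√a, √(1-a))=2.792035001; dist=6371·c=17788.055 ≈ 17788.1 km; running total=66050.6 km
Leg 5 bearing: y=sinΔλ·cosφ2=-0.00917251, x=cosφ1·sinφ2-sinφ1·cosφ2·cosΔλ=-0.34235939; θ=atan2(y, x)=-178.4653° <0 so +360° → 181.5347° ≈ 181.5°
Leg 6: φ1=-0.6043813, φ2=0.7058740, Δφ=1.3102553, Δλ=0.9549202 rad; a=sin²(Δφ/2)+cosφ1·cosφ2·sin²(Δλ/2)=0.5034347047; c=2·atan2(√a, √(1-a))=1.577665790; dist=6371·c=10051.309 ≈ 10051.3 km; running total=76101.9 km
Leg 6 bearing: y=sinΔλ·cosφ2=0.62121634, x=cosφ1·sinφ2-sinφ1·cosφ2·cosΔλ=0.78360900; θ=atan2(y, x)=38.4061° ≈ 38.4°
Leg 7: φ1=0.7058740, φ2=1.0464593, Δφ=0.3405853, Δλ=0.2520639 rad; a=sin²(Δφ/2)+cosφ1·cosφ2·sin²(Δλ/2)=0.0347403345; c=2·atan2(√a, √(1-a))=0.374968030; dist=6371·c=2388.921 ≈ 2388.9 km; running total=78490.8 km
Leg 7 bearing: y=sinΔλ·cosφ2=0.12486103, x=cosφ1·sinφ2-sinφ1·cosφ2·cosΔλ=0.34430146; θ=atan2(y, x)=19.9332° ≈ 19.9°

Leg 1: dist=10495.1 km, bearing=227.6°
Leg 2: dist=18545.4 km, bearing=337.6°
Leg 3: dist=6005.1 km, bearing=297.7°
Leg 4: dist=13216.9 km, bearing=337.4°
Leg 5: dist=17788.1 km, bearing=181.5°
Leg 6: dist=10051.3 km, bearing=38.4°
Leg 7: dist=2388.9 km, bearing=19.9°
Total: 78490.8 km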